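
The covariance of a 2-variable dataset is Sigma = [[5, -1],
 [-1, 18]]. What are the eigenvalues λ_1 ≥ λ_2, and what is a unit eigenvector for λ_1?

Step 1 — characteristic polynomial of 2×2 Sigma:
  det(Sigma - λI) = λ² - trace · λ + det = 0.
  trace = 5 + 18 = 23, det = 5·18 - (-1)² = 89.
Step 2 — discriminant:
  Δ = trace² - 4·det = 529 - 356 = 173.
Step 3 — eigenvalues:
  λ = (trace ± √Δ)/2 = (23 ± 13.1529)/2,
  λ_1 = 18.0765,  λ_2 = 4.9235.

Step 4 — unit eigenvector for λ_1: solve (Sigma - λ_1 I)v = 0. First row:
  (5 - 18.0765)·v_x + (-1)·v_y = 0, i.e. (-13.0765)·v_x + (-1)·v_y = 0,
  so v ∝ (b, λ_1 - a) = (-1, 13.0765); multiply by -1 so the first entry is positive: u = (1, -13.0765).
  ||u|| = √((1)² + (-13.0765)²) = √(171.9942) ≈ 13.1147,
  v_1 = u/||u|| ≈ (0.0763, -0.9971) (||v_1|| = 1).

λ_1 = 18.0765,  λ_2 = 4.9235;  v_1 ≈ (0.0763, -0.9971)


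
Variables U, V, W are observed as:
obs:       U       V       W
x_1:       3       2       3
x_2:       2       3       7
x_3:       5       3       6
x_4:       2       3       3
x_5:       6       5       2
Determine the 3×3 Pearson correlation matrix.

Step 1 — column means:
  mean(U) = (3 + 2 + 5 + 2 + 6) / 5 = 18/5 = 3.6
  mean(V) = (2 + 3 + 3 + 3 + 5) / 5 = 16/5 = 3.2
  mean(W) = (3 + 7 + 6 + 3 + 2) / 5 = 21/5 = 4.2

Step 2 — sample variances and covariances s[i,j] = (1/(n-1)) · Σ_k (x_{k,i} - mean_i) · (x_{k,j} - mean_j), with n-1 = 4:
  s[U,U] = ((-0.6)·(-0.6) + (-1.6)·(-1.6) + (1.4)·(1.4) + (-1.6)·(-1.6) + (2.4)·(2.4)) / 4 = 13.2/4 = 3.3
  s[U,V] = ((-0.6)·(-1.2) + (-1.6)·(-0.2) + (1.4)·(-0.2) + (-1.6)·(-0.2) + (2.4)·(1.8)) / 4 = 5.4/4 = 1.35
  s[U,W] = ((-0.6)·(-1.2) + (-1.6)·(2.8) + (1.4)·(1.8) + (-1.6)·(-1.2) + (2.4)·(-2.2)) / 4 = -4.6/4 = -1.15
  s[V,V] = ((-1.2)·(-1.2) + (-0.2)·(-0.2) + (-0.2)·(-0.2) + (-0.2)·(-0.2) + (1.8)·(1.8)) / 4 = 4.8/4 = 1.2
  s[V,W] = ((-1.2)·(-1.2) + (-0.2)·(2.8) + (-0.2)·(1.8) + (-0.2)·(-1.2) + (1.8)·(-2.2)) / 4 = -3.2/4 = -0.8
  s[W,W] = ((-1.2)·(-1.2) + (2.8)·(2.8) + (1.8)·(1.8) + (-1.2)·(-1.2) + (-2.2)·(-2.2)) / 4 = 18.8/4 = 4.7
  Sample standard deviations s_i = √(s[i,i]):
  s(U) = √(3.3) = 1.8166
  s(V) = √(1.2) = 1.0954
  s(W) = √(4.7) = 2.1679

Step 3 — r_{ij} = s_{ij} / (s_i · s_j):
  r[U,U] = 1 (diagonal).
  r[U,V] = 1.35 / (1.8166 · 1.0954) = 1.35 / 1.99 = 0.6784
  r[U,W] = -1.15 / (1.8166 · 2.1679) = -1.15 / 3.9383 = -0.292
  r[V,V] = 1 (diagonal).
  r[V,W] = -0.8 / (1.0954 · 2.1679) = -0.8 / 2.3749 = -0.3369
  r[W,W] = 1 (diagonal).

R is symmetric with unit diagonal. Assembling:

R = [[1, 0.6784, -0.292],
 [0.6784, 1, -0.3369],
 [-0.292, -0.3369, 1]]


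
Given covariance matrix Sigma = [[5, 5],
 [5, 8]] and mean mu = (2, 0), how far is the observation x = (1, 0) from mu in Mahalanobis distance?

Step 1 — centre the observation: (x - mu) = (-1, 0).

Step 2 — invert Sigma. det(Sigma) = 5·8 - (5)² = 15.
  Sigma^{-1} = (1/det) · [[d, -b], [-b, a]] = [[0.5333, -0.3333],
 [-0.3333, 0.3333]].

Step 3 — form the quadratic (x - mu)^T · Sigma^{-1} · (x - mu):
  Sigma^{-1} · (x - mu) = (-0.5333, 0.3333).
  (x - mu)^T · [Sigma^{-1} · (x - mu)] = (-1)·(-0.5333) + (0)·(0.3333) = 0.5333.

Step 4 — take square root: d = √(0.5333) ≈ 0.7303.

d(x, mu) = √(0.5333) ≈ 0.7303


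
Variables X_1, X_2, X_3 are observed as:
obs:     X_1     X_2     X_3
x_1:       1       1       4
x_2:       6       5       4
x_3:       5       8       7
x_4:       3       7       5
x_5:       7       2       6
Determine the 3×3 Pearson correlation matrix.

Step 1 — column means:
  mean(X_1) = (1 + 6 + 5 + 3 + 7) / 5 = 22/5 = 4.4
  mean(X_2) = (1 + 5 + 8 + 7 + 2) / 5 = 23/5 = 4.6
  mean(X_3) = (4 + 4 + 7 + 5 + 6) / 5 = 26/5 = 5.2

Step 2 — sample variances and covariances s[i,j] = (1/(n-1)) · Σ_k (x_{k,i} - mean_i) · (x_{k,j} - mean_j), with n-1 = 4:
  s[X_1,X_1] = ((-3.4)·(-3.4) + (1.6)·(1.6) + (0.6)·(0.6) + (-1.4)·(-1.4) + (2.6)·(2.6)) / 4 = 23.2/4 = 5.8
  s[X_1,X_2] = ((-3.4)·(-3.6) + (1.6)·(0.4) + (0.6)·(3.4) + (-1.4)·(2.4) + (2.6)·(-2.6)) / 4 = 4.8/4 = 1.2
  s[X_1,X_3] = ((-3.4)·(-1.2) + (1.6)·(-1.2) + (0.6)·(1.8) + (-1.4)·(-0.2) + (2.6)·(0.8)) / 4 = 5.6/4 = 1.4
  s[X_2,X_2] = ((-3.6)·(-3.6) + (0.4)·(0.4) + (3.4)·(3.4) + (2.4)·(2.4) + (-2.6)·(-2.6)) / 4 = 37.2/4 = 9.3
  s[X_2,X_3] = ((-3.6)·(-1.2) + (0.4)·(-1.2) + (3.4)·(1.8) + (2.4)·(-0.2) + (-2.6)·(0.8)) / 4 = 7.4/4 = 1.85
  s[X_3,X_3] = ((-1.2)·(-1.2) + (-1.2)·(-1.2) + (1.8)·(1.8) + (-0.2)·(-0.2) + (0.8)·(0.8)) / 4 = 6.8/4 = 1.7
  Sample standard deviations s_i = √(s[i,i]):
  s(X_1) = √(5.8) = 2.4083
  s(X_2) = √(9.3) = 3.0496
  s(X_3) = √(1.7) = 1.3038

Step 3 — r_{ij} = s_{ij} / (s_i · s_j):
  r[X_1,X_1] = 1 (diagonal).
  r[X_1,X_2] = 1.2 / (2.4083 · 3.0496) = 1.2 / 7.3444 = 0.1634
  r[X_1,X_3] = 1.4 / (2.4083 · 1.3038) = 1.4 / 3.1401 = 0.4459
  r[X_2,X_2] = 1 (diagonal).
  r[X_2,X_3] = 1.85 / (3.0496 · 1.3038) = 1.85 / 3.9762 = 0.4653
  r[X_3,X_3] = 1 (diagonal).

R is symmetric with unit diagonal. Assembling:

R = [[1, 0.1634, 0.4459],
 [0.1634, 1, 0.4653],
 [0.4459, 0.4653, 1]]


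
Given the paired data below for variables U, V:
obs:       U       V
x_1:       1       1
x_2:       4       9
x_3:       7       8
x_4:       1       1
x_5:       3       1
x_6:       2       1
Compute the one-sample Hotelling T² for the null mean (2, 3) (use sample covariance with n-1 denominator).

Step 1 — sample mean vector:
  mean(U) = (1 + 4 + 7 + 1 + 3 + 2) / 6 = 18/6 = 3
  mean(V) = (1 + 9 + 8 + 1 + 1 + 1) / 6 = 21/6 = 3.5
  x̄ = (3, 3.5),  deviation x̄ - mu_0 = (3, 3.5) - (2, 3) = (1, 0.5).

Step 2 — sample covariance matrix, S[i,j] = (1/(n-1)) · Σ_k (x_{k,i} - mean_i) · (x_{k,j} - mean_j), divisor n-1 = 5:
  S[U,U] = ((-2)·(-2) + (1)·(1) + (4)·(4) + (-2)·(-2) + (0)·(0) + (-1)·(-1)) / 5 = 26/5 = 5.2
  S[U,V] = ((-2)·(-2.5) + (1)·(5.5) + (4)·(4.5) + (-2)·(-2.5) + (0)·(-2.5) + (-1)·(-2.5)) / 5 = 36/5 = 7.2
  S[V,V] = ((-2.5)·(-2.5) + (5.5)·(5.5) + (4.5)·(4.5) + (-2.5)·(-2.5) + (-2.5)·(-2.5) + (-2.5)·(-2.5)) / 5 = 75.5/5 = 15.1
  S = [[5.2, 7.2],
 [7.2, 15.1]].

Step 3 — invert S. det(S) = 5.2·15.1 - (7.2)² = 26.68.
  S^{-1} = (1/det) · [[d, -b], [-b, a]] = [[0.566, -0.2699],
 [-0.2699, 0.1949]].

Step 4 — quadratic form (x̄ - mu_0)^T · S^{-1} · (x̄ - mu_0):
  S^{-1} · (x̄ - mu_0) = (0.431, -0.1724),
  (x̄ - mu_0)^T · [...] = (1)·(0.431) + (0.5)·(-0.1724) = 0.3448.

Step 5 — scale by n: T² = 6 · 0.3448 = 2.069.

T² ≈ 2.069


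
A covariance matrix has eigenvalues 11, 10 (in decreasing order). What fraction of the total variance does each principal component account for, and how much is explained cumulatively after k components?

Step 1 — total variance = trace(Sigma) = Σ λ_i = 11 + 10 = 21.

Step 2 — fraction explained by component i = λ_i / Σ λ:
  PC1: 11/21 = 0.5238
  PC2: 10/21 = 0.4762

Step 3 — cumulative fraction after k components = (λ_1 + ... + λ_k) / Σ λ:
  k = 1: 11/21 = 0.5238
  k = 2: (11 + 10)/21 = 21/21 = 1

Summary (fraction, with percent):

explained: PC1 0.5238 (52.38%), PC2 0.4762 (47.62%);  cumulative: 0.5238, 1


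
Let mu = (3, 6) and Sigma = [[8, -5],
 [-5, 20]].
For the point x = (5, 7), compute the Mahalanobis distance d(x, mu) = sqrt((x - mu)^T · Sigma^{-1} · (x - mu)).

Step 1 — centre the observation: (x - mu) = (2, 1).

Step 2 — invert Sigma. det(Sigma) = 8·20 - (-5)² = 135.
  Sigma^{-1} = (1/det) · [[d, -b], [-b, a]] = [[0.1481, 0.037],
 [0.037, 0.0593]].

Step 3 — form the quadratic (x - mu)^T · Sigma^{-1} · (x - mu):
  Sigma^{-1} · (x - mu) = (0.3333, 0.1333).
  (x - mu)^T · [Sigma^{-1} · (x - mu)] = (2)·(0.3333) + (1)·(0.1333) = 0.8.

Step 4 — take square root: d = √(0.8) ≈ 0.8944.

d(x, mu) = √(0.8) ≈ 0.8944


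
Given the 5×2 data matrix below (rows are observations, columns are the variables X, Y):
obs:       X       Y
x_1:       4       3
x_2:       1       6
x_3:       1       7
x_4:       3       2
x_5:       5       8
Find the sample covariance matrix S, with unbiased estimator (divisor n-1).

Step 1 — column means:
  mean(X) = (4 + 1 + 1 + 3 + 5) / 5 = 14/5 = 2.8
  mean(Y) = (3 + 6 + 7 + 2 + 8) / 5 = 26/5 = 5.2

Step 2 — sample covariance S[i,j] = (1/(n-1)) · Σ_k (x_{k,i} - mean_i) · (x_{k,j} - mean_j), with n-1 = 4.
  S[X,X] = ((1.2)·(1.2) + (-1.8)·(-1.8) + (-1.8)·(-1.8) + (0.2)·(0.2) + (2.2)·(2.2)) / 4 = 12.8/4 = 3.2
  S[X,Y] = ((1.2)·(-2.2) + (-1.8)·(0.8) + (-1.8)·(1.8) + (0.2)·(-3.2) + (2.2)·(2.8)) / 4 = -1.8/4 = -0.45
  S[Y,Y] = ((-2.2)·(-2.2) + (0.8)·(0.8) + (1.8)·(1.8) + (-3.2)·(-3.2) + (2.8)·(2.8)) / 4 = 26.8/4 = 6.7

S is symmetric (S[j,i] = S[i,j]). Assembling:

S = [[3.2, -0.45],
 [-0.45, 6.7]]


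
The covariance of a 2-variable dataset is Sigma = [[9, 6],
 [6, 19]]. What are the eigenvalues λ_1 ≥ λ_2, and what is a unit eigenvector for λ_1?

Step 1 — characteristic polynomial of 2×2 Sigma:
  det(Sigma - λI) = λ² - trace · λ + det = 0.
  trace = 9 + 19 = 28, det = 9·19 - (6)² = 135.
Step 2 — discriminant:
  Δ = trace² - 4·det = 784 - 540 = 244.
Step 3 — eigenvalues:
  λ = (trace ± √Δ)/2 = (28 ± 15.6205)/2,
  λ_1 = 21.8102,  λ_2 = 6.1898.

Step 4 — unit eigenvector for λ_1: solve (Sigma - λ_1 I)v = 0. First row:
  (9 - 21.8102)·v_x + (6)·v_y = 0, i.e. (-12.8102)·v_x + (6)·v_y = 0,
  so v ∝ (b, λ_1 - a) = (6, 12.8102) = u.
  ||u|| = √((6)² + (12.8102)²) = √(200.1025) ≈ 14.1458,
  v_1 = u/||u|| ≈ (0.4242, 0.9056) (||v_1|| = 1).

λ_1 = 21.8102,  λ_2 = 6.1898;  v_1 ≈ (0.4242, 0.9056)


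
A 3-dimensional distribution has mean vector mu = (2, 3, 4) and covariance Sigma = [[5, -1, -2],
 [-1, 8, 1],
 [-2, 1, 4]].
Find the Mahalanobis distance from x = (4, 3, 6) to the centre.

Step 1 — centre the observation: (x - mu) = (2, 0, 2).

Step 2 — invert Sigma (cofactor / det for 3×3, or solve directly):
  Sigma^{-1} = [[0.252, 0.0163, 0.122],
 [0.0163, 0.1301, -0.0244],
 [0.122, -0.0244, 0.3171]].

Step 3 — form the quadratic (x - mu)^T · Sigma^{-1} · (x - mu):
  Sigma^{-1} · (x - mu) = (0.748, -0.0163, 0.878).
  (x - mu)^T · [Sigma^{-1} · (x - mu)] = (2)·(0.748) + (0)·(-0.0163) + (2)·(0.878) = 3.252.

Step 4 — take square root: d = √(3.252) ≈ 1.8033.

d(x, mu) = √(3.252) ≈ 1.8033


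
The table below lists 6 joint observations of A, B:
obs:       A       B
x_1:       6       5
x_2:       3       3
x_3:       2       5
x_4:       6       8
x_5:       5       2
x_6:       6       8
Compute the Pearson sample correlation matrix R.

Step 1 — column means:
  mean(A) = (6 + 3 + 2 + 6 + 5 + 6) / 6 = 28/6 = 4.6667
  mean(B) = (5 + 3 + 5 + 8 + 2 + 8) / 6 = 31/6 = 5.1667

Step 2 — sample variances and covariances s[i,j] = (1/(n-1)) · Σ_k (x_{k,i} - mean_i) · (x_{k,j} - mean_j), with n-1 = 5:
  s[A,A] = ((1.3333)·(1.3333) + (-1.6667)·(-1.6667) + (-2.6667)·(-2.6667) + (1.3333)·(1.3333) + (0.3333)·(0.3333) + (1.3333)·(1.3333)) / 5 = 15.3333/5 = 3.0667
  s[A,B] = ((1.3333)·(-0.1667) + (-1.6667)·(-2.1667) + (-2.6667)·(-0.1667) + (1.3333)·(2.8333) + (0.3333)·(-3.1667) + (1.3333)·(2.8333)) / 5 = 10.3333/5 = 2.0667
  s[B,B] = ((-0.1667)·(-0.1667) + (-2.1667)·(-2.1667) + (-0.1667)·(-0.1667) + (2.8333)·(2.8333) + (-3.1667)·(-3.1667) + (2.8333)·(2.8333)) / 5 = 30.8333/5 = 6.1667
  Sample standard deviations s_i = √(s[i,i]):
  s(A) = √(3.0667) = 1.7512
  s(B) = √(6.1667) = 2.4833

Step 3 — r_{ij} = s_{ij} / (s_i · s_j):
  r[A,A] = 1 (diagonal).
  r[A,B] = 2.0667 / (1.7512 · 2.4833) = 2.0667 / 4.3487 = 0.4752
  r[B,B] = 1 (diagonal).

R is symmetric with unit diagonal. Assembling:

R = [[1, 0.4752],
 [0.4752, 1]]


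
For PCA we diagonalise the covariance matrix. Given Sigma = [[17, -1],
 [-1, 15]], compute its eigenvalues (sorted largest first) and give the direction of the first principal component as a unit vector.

Step 1 — characteristic polynomial of 2×2 Sigma:
  det(Sigma - λI) = λ² - trace · λ + det = 0.
  trace = 17 + 15 = 32, det = 17·15 - (-1)² = 254.
Step 2 — discriminant:
  Δ = trace² - 4·det = 1024 - 1016 = 8.
Step 3 — eigenvalues:
  λ = (trace ± √Δ)/2 = (32 ± 2.8284)/2,
  λ_1 = 17.4142,  λ_2 = 14.5858.

Step 4 — unit eigenvector for λ_1: solve (Sigma - λ_1 I)v = 0. First row:
  (17 - 17.4142)·v_x + (-1)·v_y = 0, i.e. (-0.4142)·v_x + (-1)·v_y = 0,
  so v ∝ (b, λ_1 - a) = (-1, 0.4142); multiply by -1 so the first entry is positive: u = (1, -0.4142).
  ||u|| = √((1)² + (-0.4142)²) = √(1.1716) ≈ 1.0824,
  v_1 = u/||u|| ≈ (0.9239, -0.3827) (||v_1|| = 1).

λ_1 = 17.4142,  λ_2 = 14.5858;  v_1 ≈ (0.9239, -0.3827)


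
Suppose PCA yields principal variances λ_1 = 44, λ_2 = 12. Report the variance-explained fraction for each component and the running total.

Step 1 — total variance = trace(Sigma) = Σ λ_i = 44 + 12 = 56.

Step 2 — fraction explained by component i = λ_i / Σ λ:
  PC1: 44/56 = 0.7857
  PC2: 12/56 = 0.2143

Step 3 — cumulative fraction after k components = (λ_1 + ... + λ_k) / Σ λ:
  k = 1: 44/56 = 0.7857
  k = 2: (44 + 12)/56 = 56/56 = 1

Summary (fraction, with percent):

explained: PC1 0.7857 (78.57%), PC2 0.2143 (21.43%);  cumulative: 0.7857, 1


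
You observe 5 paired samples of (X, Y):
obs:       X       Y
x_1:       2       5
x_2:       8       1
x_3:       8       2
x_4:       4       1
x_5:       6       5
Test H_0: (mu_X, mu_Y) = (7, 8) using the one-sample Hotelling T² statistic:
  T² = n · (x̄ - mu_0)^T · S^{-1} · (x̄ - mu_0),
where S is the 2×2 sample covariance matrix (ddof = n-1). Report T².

Step 1 — sample mean vector:
  mean(X) = (2 + 8 + 8 + 4 + 6) / 5 = 28/5 = 5.6
  mean(Y) = (5 + 1 + 2 + 1 + 5) / 5 = 14/5 = 2.8
  x̄ = (5.6, 2.8),  deviation x̄ - mu_0 = (5.6, 2.8) - (7, 8) = (-1.4, -5.2).

Step 2 — sample covariance matrix, S[i,j] = (1/(n-1)) · Σ_k (x_{k,i} - mean_i) · (x_{k,j} - mean_j), divisor n-1 = 4:
  S[X,X] = ((-3.6)·(-3.6) + (2.4)·(2.4) + (2.4)·(2.4) + (-1.6)·(-1.6) + (0.4)·(0.4)) / 4 = 27.2/4 = 6.8
  S[X,Y] = ((-3.6)·(2.2) + (2.4)·(-1.8) + (2.4)·(-0.8) + (-1.6)·(-1.8) + (0.4)·(2.2)) / 4 = -10.4/4 = -2.6
  S[Y,Y] = ((2.2)·(2.2) + (-1.8)·(-1.8) + (-0.8)·(-0.8) + (-1.8)·(-1.8) + (2.2)·(2.2)) / 4 = 16.8/4 = 4.2
  S = [[6.8, -2.6],
 [-2.6, 4.2]].

Step 3 — invert S. det(S) = 6.8·4.2 - (-2.6)² = 21.8.
  S^{-1} = (1/det) · [[d, -b], [-b, a]] = [[0.1927, 0.1193],
 [0.1193, 0.3119]].

Step 4 — quadratic form (x̄ - mu_0)^T · S^{-1} · (x̄ - mu_0):
  S^{-1} · (x̄ - mu_0) = (-0.8899, -1.789),
  (x̄ - mu_0)^T · [...] = (-1.4)·(-0.8899) + (-5.2)·(-1.789) = 10.5486.

Step 5 — scale by n: T² = 5 · 10.5486 = 52.7431.

T² ≈ 52.7431


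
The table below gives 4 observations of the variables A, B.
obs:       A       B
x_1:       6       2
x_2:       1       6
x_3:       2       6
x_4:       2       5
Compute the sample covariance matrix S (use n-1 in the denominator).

Step 1 — column means:
  mean(A) = (6 + 1 + 2 + 2) / 4 = 11/4 = 2.75
  mean(B) = (2 + 6 + 6 + 5) / 4 = 19/4 = 4.75

Step 2 — sample covariance S[i,j] = (1/(n-1)) · Σ_k (x_{k,i} - mean_i) · (x_{k,j} - mean_j), with n-1 = 3.
  S[A,A] = ((3.25)·(3.25) + (-1.75)·(-1.75) + (-0.75)·(-0.75) + (-0.75)·(-0.75)) / 3 = 14.75/3 = 4.9167
  S[A,B] = ((3.25)·(-2.75) + (-1.75)·(1.25) + (-0.75)·(1.25) + (-0.75)·(0.25)) / 3 = -12.25/3 = -4.0833
  S[B,B] = ((-2.75)·(-2.75) + (1.25)·(1.25) + (1.25)·(1.25) + (0.25)·(0.25)) / 3 = 10.75/3 = 3.5833

S is symmetric (S[j,i] = S[i,j]). Assembling:

S = [[4.9167, -4.0833],
 [-4.0833, 3.5833]]


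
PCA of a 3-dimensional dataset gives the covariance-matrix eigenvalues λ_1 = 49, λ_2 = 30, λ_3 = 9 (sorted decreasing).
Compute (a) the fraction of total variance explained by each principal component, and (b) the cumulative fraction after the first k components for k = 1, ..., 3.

Step 1 — total variance = trace(Sigma) = Σ λ_i = 49 + 30 + 9 = 88.

Step 2 — fraction explained by component i = λ_i / Σ λ:
  PC1: 49/88 = 0.5568
  PC2: 30/88 = 0.3409
  PC3: 9/88 = 0.1023

Step 3 — cumulative fraction after k components = (λ_1 + ... + λ_k) / Σ λ:
  k = 1: 49/88 = 0.5568
  k = 2: (49 + 30)/88 = 79/88 = 0.8977
  k = 3: (49 + 30 + 9)/88 = 88/88 = 1

Summary (fraction, with percent):

explained: PC1 0.5568 (55.68%), PC2 0.3409 (34.09%), PC3 0.1023 (10.23%);  cumulative: 0.5568, 0.8977, 1


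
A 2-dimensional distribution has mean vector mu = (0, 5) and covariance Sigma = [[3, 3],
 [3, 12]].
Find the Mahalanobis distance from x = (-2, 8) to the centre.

Step 1 — centre the observation: (x - mu) = (-2, 3).

Step 2 — invert Sigma. det(Sigma) = 3·12 - (3)² = 27.
  Sigma^{-1} = (1/det) · [[d, -b], [-b, a]] = [[0.4444, -0.1111],
 [-0.1111, 0.1111]].

Step 3 — form the quadratic (x - mu)^T · Sigma^{-1} · (x - mu):
  Sigma^{-1} · (x - mu) = (-1.2222, 0.5556).
  (x - mu)^T · [Sigma^{-1} · (x - mu)] = (-2)·(-1.2222) + (3)·(0.5556) = 4.1111.

Step 4 — take square root: d = √(4.1111) ≈ 2.0276.

d(x, mu) = √(4.1111) ≈ 2.0276


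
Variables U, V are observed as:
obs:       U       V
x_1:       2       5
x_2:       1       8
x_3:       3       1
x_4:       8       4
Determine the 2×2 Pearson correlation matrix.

Step 1 — column means:
  mean(U) = (2 + 1 + 3 + 8) / 4 = 14/4 = 3.5
  mean(V) = (5 + 8 + 1 + 4) / 4 = 18/4 = 4.5

Step 2 — sample variances and covariances s[i,j] = (1/(n-1)) · Σ_k (x_{k,i} - mean_i) · (x_{k,j} - mean_j), with n-1 = 3:
  s[U,U] = ((-1.5)·(-1.5) + (-2.5)·(-2.5) + (-0.5)·(-0.5) + (4.5)·(4.5)) / 3 = 29/3 = 9.6667
  s[U,V] = ((-1.5)·(0.5) + (-2.5)·(3.5) + (-0.5)·(-3.5) + (4.5)·(-0.5)) / 3 = -10/3 = -3.3333
  s[V,V] = ((0.5)·(0.5) + (3.5)·(3.5) + (-3.5)·(-3.5) + (-0.5)·(-0.5)) / 3 = 25/3 = 8.3333
  Sample standard deviations s_i = √(s[i,i]):
  s(U) = √(9.6667) = 3.1091
  s(V) = √(8.3333) = 2.8868

Step 3 — r_{ij} = s_{ij} / (s_i · s_j):
  r[U,U] = 1 (diagonal).
  r[U,V] = -3.3333 / (3.1091 · 2.8868) = -3.3333 / 8.9753 = -0.3714
  r[V,V] = 1 (diagonal).

R is symmetric with unit diagonal. Assembling:

R = [[1, -0.3714],
 [-0.3714, 1]]


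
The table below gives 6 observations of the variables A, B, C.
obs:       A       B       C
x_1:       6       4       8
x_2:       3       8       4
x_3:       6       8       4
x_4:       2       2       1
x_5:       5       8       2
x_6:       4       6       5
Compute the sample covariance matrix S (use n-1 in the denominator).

Step 1 — column means:
  mean(A) = (6 + 3 + 6 + 2 + 5 + 4) / 6 = 26/6 = 4.3333
  mean(B) = (4 + 8 + 8 + 2 + 8 + 6) / 6 = 36/6 = 6
  mean(C) = (8 + 4 + 4 + 1 + 2 + 5) / 6 = 24/6 = 4

Step 2 — sample covariance S[i,j] = (1/(n-1)) · Σ_k (x_{k,i} - mean_i) · (x_{k,j} - mean_j), with n-1 = 5.
  S[A,A] = ((1.6667)·(1.6667) + (-1.3333)·(-1.3333) + (1.6667)·(1.6667) + (-2.3333)·(-2.3333) + (0.6667)·(0.6667) + (-0.3333)·(-0.3333)) / 5 = 13.3333/5 = 2.6667
  S[A,B] = ((1.6667)·(-2) + (-1.3333)·(2) + (1.6667)·(2) + (-2.3333)·(-4) + (0.6667)·(2) + (-0.3333)·(0)) / 5 = 8/5 = 1.6
  S[A,C] = ((1.6667)·(4) + (-1.3333)·(0) + (1.6667)·(0) + (-2.3333)·(-3) + (0.6667)·(-2) + (-0.3333)·(1)) / 5 = 12/5 = 2.4
  S[B,B] = ((-2)·(-2) + (2)·(2) + (2)·(2) + (-4)·(-4) + (2)·(2) + (0)·(0)) / 5 = 32/5 = 6.4
  S[B,C] = ((-2)·(4) + (2)·(0) + (2)·(0) + (-4)·(-3) + (2)·(-2) + (0)·(1)) / 5 = 0/5 = 0
  S[C,C] = ((4)·(4) + (0)·(0) + (0)·(0) + (-3)·(-3) + (-2)·(-2) + (1)·(1)) / 5 = 30/5 = 6

S is symmetric (S[j,i] = S[i,j]). Assembling:

S = [[2.6667, 1.6, 2.4],
 [1.6, 6.4, 0],
 [2.4, 0, 6]]


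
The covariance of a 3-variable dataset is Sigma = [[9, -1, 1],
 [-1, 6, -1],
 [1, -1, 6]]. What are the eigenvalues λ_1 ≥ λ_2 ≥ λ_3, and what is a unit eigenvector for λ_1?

Step 1 — characteristic polynomial p(λ) = det(λI - Sigma) = λ³ - tr·λ² + c_1·λ - det, where tr = trace, c_1 = sum of the principal 2×2 minors, det = det(Sigma):
  tr = 9 + 6 + 6 = 21,
  c_1 = (9·6 - (-1)²) + (9·6 - (1)²) + (6·6 - (-1)²) = 53 + 53 + 35 = 141,
  det = 9·(6·6 - (-1)²) - (-1)·((-1)·6 - (-1)·(1)) + (1)·((-1)·(-1) - 6·(1)) = 9·(35) - (-1)·(-5) + (1)·(-5) = 305.
  So p(λ) = λ³ - 21λ² + 141λ - 305.
Step 2 — look for an integer root (rational root theorem: any rational root is an integer divisor of 305). Testing λ = 5:
  p(5) = 125 - 525 + 705 - 305 = 0  ✓
  Dividing out (λ - 5): p(λ) = (λ - 5)(λ² - 16λ + 61).
Step 3 — remaining eigenvalues from the quadratic λ² - 16λ + 61 = 0:
  Δ = 16² - 4·61 = 256 - 244 = 12,  λ = (16 ± √12)/2 = (16 ± 3.4641)/2 ≈ 9.7321 or 6.2679.
  Sorted: λ_1 = 9.7321,  λ_2 = 6.2679,  λ_3 = 5  (check: sum = 21 = tr ✓).

Step 4 — unit eigenvector for λ_1 ≈ 9.7321: v spans the null space of (Sigma - λ_1 I), whose rows are
  r_1 = (-0.7321, -1, 1),  r_2 = (-1, -3.7321, -1),  r_3 = (1, -1, -3.7321).
  v is orthogonal to every row, so take v ∝ r_1 × r_2 = ((-1)·(-1) - (1)·(-3.7321), (1)·(-1) - (-0.7321)·(-1), (-0.7321)·(-3.7321) - (-1)·(-1)) ≈ (4.7321, -1.7321, 1.7321).
  Let u = (4.7321, -1.7321, 1.7321).
  ||u|| = √((4.7321)² + (-1.7321)² + (1.7321)²) = √(28.3923) ≈ 5.3284,  v_1 = u/||u|| ≈ (0.8881, -0.3251, 0.3251) (||v_1|| = 1).

λ_1 = 9.7321,  λ_2 = 6.2679,  λ_3 = 5;  v_1 ≈ (0.8881, -0.3251, 0.3251)


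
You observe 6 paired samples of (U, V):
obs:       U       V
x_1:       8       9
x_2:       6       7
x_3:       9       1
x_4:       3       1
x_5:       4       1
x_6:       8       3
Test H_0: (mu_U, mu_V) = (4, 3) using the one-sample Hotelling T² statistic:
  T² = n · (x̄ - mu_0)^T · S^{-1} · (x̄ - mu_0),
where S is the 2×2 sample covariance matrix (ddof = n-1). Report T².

Step 1 — sample mean vector:
  mean(U) = (8 + 6 + 9 + 3 + 4 + 8) / 6 = 38/6 = 6.3333
  mean(V) = (9 + 7 + 1 + 1 + 1 + 3) / 6 = 22/6 = 3.6667
  x̄ = (6.3333, 3.6667),  deviation x̄ - mu_0 = (6.3333, 3.6667) - (4, 3) = (2.3333, 0.6667).

Step 2 — sample covariance matrix, S[i,j] = (1/(n-1)) · Σ_k (x_{k,i} - mean_i) · (x_{k,j} - mean_j), divisor n-1 = 5:
  S[U,U] = ((1.6667)·(1.6667) + (-0.3333)·(-0.3333) + (2.6667)·(2.6667) + (-3.3333)·(-3.3333) + (-2.3333)·(-2.3333) + (1.6667)·(1.6667)) / 5 = 29.3333/5 = 5.8667
  S[U,V] = ((1.6667)·(5.3333) + (-0.3333)·(3.3333) + (2.6667)·(-2.6667) + (-3.3333)·(-2.6667) + (-2.3333)·(-2.6667) + (1.6667)·(-0.6667)) / 5 = 14.6667/5 = 2.9333
  S[V,V] = ((5.3333)·(5.3333) + (3.3333)·(3.3333) + (-2.6667)·(-2.6667) + (-2.6667)·(-2.6667) + (-2.6667)·(-2.6667) + (-0.6667)·(-0.6667)) / 5 = 61.3333/5 = 12.2667
  S = [[5.8667, 2.9333],
 [2.9333, 12.2667]].

Step 3 — invert S. det(S) = 5.8667·12.2667 - (2.9333)² = 63.36.
  S^{-1} = (1/det) · [[d, -b], [-b, a]] = [[0.1936, -0.0463],
 [-0.0463, 0.0926]].

Step 4 — quadratic form (x̄ - mu_0)^T · S^{-1} · (x̄ - mu_0):
  S^{-1} · (x̄ - mu_0) = (0.4209, -0.0463),
  (x̄ - mu_0)^T · [...] = (2.3333)·(0.4209) + (0.6667)·(-0.0463) = 0.9512.

Step 5 — scale by n: T² = 6 · 0.9512 = 5.7071.

T² ≈ 5.7071


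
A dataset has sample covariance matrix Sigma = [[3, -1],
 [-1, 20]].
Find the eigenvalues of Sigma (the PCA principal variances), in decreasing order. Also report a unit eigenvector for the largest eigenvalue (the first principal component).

Step 1 — characteristic polynomial of 2×2 Sigma:
  det(Sigma - λI) = λ² - trace · λ + det = 0.
  trace = 3 + 20 = 23, det = 3·20 - (-1)² = 59.
Step 2 — discriminant:
  Δ = trace² - 4·det = 529 - 236 = 293.
Step 3 — eigenvalues:
  λ = (trace ± √Δ)/2 = (23 ± 17.1172)/2,
  λ_1 = 20.0586,  λ_2 = 2.9414.

Step 4 — unit eigenvector for λ_1: solve (Sigma - λ_1 I)v = 0. First row:
  (3 - 20.0586)·v_x + (-1)·v_y = 0, i.e. (-17.0586)·v_x + (-1)·v_y = 0,
  so v ∝ (b, λ_1 - a) = (-1, 17.0586); multiply by -1 so the first entry is positive: u = (1, -17.0586).
  ||u|| = √((1)² + (-17.0586)²) = √(291.9966) ≈ 17.0879,
  v_1 = u/||u|| ≈ (0.0585, -0.9983) (||v_1|| = 1).

λ_1 = 20.0586,  λ_2 = 2.9414;  v_1 ≈ (0.0585, -0.9983)


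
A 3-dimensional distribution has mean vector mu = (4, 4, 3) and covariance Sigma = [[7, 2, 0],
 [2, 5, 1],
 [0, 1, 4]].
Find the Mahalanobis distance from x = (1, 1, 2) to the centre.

Step 1 — centre the observation: (x - mu) = (-3, -3, -1).

Step 2 — invert Sigma (cofactor / det for 3×3, or solve directly):
  Sigma^{-1} = [[0.1624, -0.0684, 0.0171],
 [-0.0684, 0.2393, -0.0598],
 [0.0171, -0.0598, 0.265]].

Step 3 — form the quadratic (x - mu)^T · Sigma^{-1} · (x - mu):
  Sigma^{-1} · (x - mu) = (-0.2991, -0.453, -0.1368).
  (x - mu)^T · [Sigma^{-1} · (x - mu)] = (-3)·(-0.2991) + (-3)·(-0.453) + (-1)·(-0.1368) = 2.3932.

Step 4 — take square root: d = √(2.3932) ≈ 1.547.

d(x, mu) = √(2.3932) ≈ 1.547


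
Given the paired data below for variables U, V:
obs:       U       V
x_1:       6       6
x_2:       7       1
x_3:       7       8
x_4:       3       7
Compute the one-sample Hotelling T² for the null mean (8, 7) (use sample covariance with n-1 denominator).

Step 1 — sample mean vector:
  mean(U) = (6 + 7 + 7 + 3) / 4 = 23/4 = 5.75
  mean(V) = (6 + 1 + 8 + 7) / 4 = 22/4 = 5.5
  x̄ = (5.75, 5.5),  deviation x̄ - mu_0 = (5.75, 5.5) - (8, 7) = (-2.25, -1.5).

Step 2 — sample covariance matrix, S[i,j] = (1/(n-1)) · Σ_k (x_{k,i} - mean_i) · (x_{k,j} - mean_j), divisor n-1 = 3:
  S[U,U] = ((0.25)·(0.25) + (1.25)·(1.25) + (1.25)·(1.25) + (-2.75)·(-2.75)) / 3 = 10.75/3 = 3.5833
  S[U,V] = ((0.25)·(0.5) + (1.25)·(-4.5) + (1.25)·(2.5) + (-2.75)·(1.5)) / 3 = -6.5/3 = -2.1667
  S[V,V] = ((0.5)·(0.5) + (-4.5)·(-4.5) + (2.5)·(2.5) + (1.5)·(1.5)) / 3 = 29/3 = 9.6667
  S = [[3.5833, -2.1667],
 [-2.1667, 9.6667]].

Step 3 — invert S. det(S) = 3.5833·9.6667 - (-2.1667)² = 29.9444.
  S^{-1} = (1/det) · [[d, -b], [-b, a]] = [[0.3228, 0.0724],
 [0.0724, 0.1197]].

Step 4 — quadratic form (x̄ - mu_0)^T · S^{-1} · (x̄ - mu_0):
  S^{-1} · (x̄ - mu_0) = (-0.8349, -0.3423),
  (x̄ - mu_0)^T · [...] = (-2.25)·(-0.8349) + (-1.5)·(-0.3423) = 2.3919.

Step 5 — scale by n: T² = 4 · 2.3919 = 9.5677.

T² ≈ 9.5677


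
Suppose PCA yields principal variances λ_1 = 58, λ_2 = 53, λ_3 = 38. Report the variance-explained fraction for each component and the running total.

Step 1 — total variance = trace(Sigma) = Σ λ_i = 58 + 53 + 38 = 149.

Step 2 — fraction explained by component i = λ_i / Σ λ:
  PC1: 58/149 = 0.3893
  PC2: 53/149 = 0.3557
  PC3: 38/149 = 0.255

Step 3 — cumulative fraction after k components = (λ_1 + ... + λ_k) / Σ λ:
  k = 1: 58/149 = 0.3893
  k = 2: (58 + 53)/149 = 111/149 = 0.745
  k = 3: (58 + 53 + 38)/149 = 149/149 = 1

Summary (fraction, with percent):

explained: PC1 0.3893 (38.93%), PC2 0.3557 (35.57%), PC3 0.255 (25.5%);  cumulative: 0.3893, 0.745, 1


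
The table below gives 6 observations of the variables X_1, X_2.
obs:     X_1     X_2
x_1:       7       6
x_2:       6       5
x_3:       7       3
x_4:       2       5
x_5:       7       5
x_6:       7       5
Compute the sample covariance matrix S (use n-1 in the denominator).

Step 1 — column means:
  mean(X_1) = (7 + 6 + 7 + 2 + 7 + 7) / 6 = 36/6 = 6
  mean(X_2) = (6 + 5 + 3 + 5 + 5 + 5) / 6 = 29/6 = 4.8333

Step 2 — sample covariance S[i,j] = (1/(n-1)) · Σ_k (x_{k,i} - mean_i) · (x_{k,j} - mean_j), with n-1 = 5.
  S[X_1,X_1] = ((1)·(1) + (0)·(0) + (1)·(1) + (-4)·(-4) + (1)·(1) + (1)·(1)) / 5 = 20/5 = 4
  S[X_1,X_2] = ((1)·(1.1667) + (0)·(0.1667) + (1)·(-1.8333) + (-4)·(0.1667) + (1)·(0.1667) + (1)·(0.1667)) / 5 = -1/5 = -0.2
  S[X_2,X_2] = ((1.1667)·(1.1667) + (0.1667)·(0.1667) + (-1.8333)·(-1.8333) + (0.1667)·(0.1667) + (0.1667)·(0.1667) + (0.1667)·(0.1667)) / 5 = 4.8333/5 = 0.9667

S is symmetric (S[j,i] = S[i,j]). Assembling:

S = [[4, -0.2],
 [-0.2, 0.9667]]


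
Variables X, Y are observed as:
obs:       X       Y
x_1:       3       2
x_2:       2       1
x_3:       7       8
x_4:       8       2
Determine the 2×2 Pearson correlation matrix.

Step 1 — column means:
  mean(X) = (3 + 2 + 7 + 8) / 4 = 20/4 = 5
  mean(Y) = (2 + 1 + 8 + 2) / 4 = 13/4 = 3.25

Step 2 — sample variances and covariances s[i,j] = (1/(n-1)) · Σ_k (x_{k,i} - mean_i) · (x_{k,j} - mean_j), with n-1 = 3:
  s[X,X] = ((-2)·(-2) + (-3)·(-3) + (2)·(2) + (3)·(3)) / 3 = 26/3 = 8.6667
  s[X,Y] = ((-2)·(-1.25) + (-3)·(-2.25) + (2)·(4.75) + (3)·(-1.25)) / 3 = 15/3 = 5
  s[Y,Y] = ((-1.25)·(-1.25) + (-2.25)·(-2.25) + (4.75)·(4.75) + (-1.25)·(-1.25)) / 3 = 30.75/3 = 10.25
  Sample standard deviations s_i = √(s[i,i]):
  s(X) = √(8.6667) = 2.9439
  s(Y) = √(10.25) = 3.2016

Step 3 — r_{ij} = s_{ij} / (s_i · s_j):
  r[X,X] = 1 (diagonal).
  r[X,Y] = 5 / (2.9439 · 3.2016) = 5 / 9.4251 = 0.5305
  r[Y,Y] = 1 (diagonal).

R is symmetric with unit diagonal. Assembling:

R = [[1, 0.5305],
 [0.5305, 1]]


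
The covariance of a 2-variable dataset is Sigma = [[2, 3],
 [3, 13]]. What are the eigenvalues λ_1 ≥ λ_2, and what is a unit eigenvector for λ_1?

Step 1 — characteristic polynomial of 2×2 Sigma:
  det(Sigma - λI) = λ² - trace · λ + det = 0.
  trace = 2 + 13 = 15, det = 2·13 - (3)² = 17.
Step 2 — discriminant:
  Δ = trace² - 4·det = 225 - 68 = 157.
Step 3 — eigenvalues:
  λ = (trace ± √Δ)/2 = (15 ± 12.53)/2,
  λ_1 = 13.765,  λ_2 = 1.235.

Step 4 — unit eigenvector for λ_1: solve (Sigma - λ_1 I)v = 0. First row:
  (2 - 13.765)·v_x + (3)·v_y = 0, i.e. (-11.765)·v_x + (3)·v_y = 0,
  so v ∝ (b, λ_1 - a) = (3, 11.765) = u.
  ||u|| = √((3)² + (11.765)²) = √(147.4148) ≈ 12.1414,
  v_1 = u/||u|| ≈ (0.2471, 0.969) (||v_1|| = 1).

λ_1 = 13.765,  λ_2 = 1.235;  v_1 ≈ (0.2471, 0.969)


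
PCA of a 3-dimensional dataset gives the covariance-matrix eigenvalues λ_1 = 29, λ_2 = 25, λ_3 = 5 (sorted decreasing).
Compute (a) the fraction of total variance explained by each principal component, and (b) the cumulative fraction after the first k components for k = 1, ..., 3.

Step 1 — total variance = trace(Sigma) = Σ λ_i = 29 + 25 + 5 = 59.

Step 2 — fraction explained by component i = λ_i / Σ λ:
  PC1: 29/59 = 0.4915
  PC2: 25/59 = 0.4237
  PC3: 5/59 = 0.0847

Step 3 — cumulative fraction after k components = (λ_1 + ... + λ_k) / Σ λ:
  k = 1: 29/59 = 0.4915
  k = 2: (29 + 25)/59 = 54/59 = 0.9153
  k = 3: (29 + 25 + 5)/59 = 59/59 = 1

Summary (fraction, with percent):

explained: PC1 0.4915 (49.15%), PC2 0.4237 (42.37%), PC3 0.0847 (8.47%);  cumulative: 0.4915, 0.9153, 1


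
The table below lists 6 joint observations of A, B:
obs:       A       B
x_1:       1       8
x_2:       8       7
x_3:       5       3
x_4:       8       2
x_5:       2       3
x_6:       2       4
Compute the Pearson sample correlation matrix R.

Step 1 — column means:
  mean(A) = (1 + 8 + 5 + 8 + 2 + 2) / 6 = 26/6 = 4.3333
  mean(B) = (8 + 7 + 3 + 2 + 3 + 4) / 6 = 27/6 = 4.5

Step 2 — sample variances and covariances s[i,j] = (1/(n-1)) · Σ_k (x_{k,i} - mean_i) · (x_{k,j} - mean_j), with n-1 = 5:
  s[A,A] = ((-3.3333)·(-3.3333) + (3.6667)·(3.6667) + (0.6667)·(0.6667) + (3.6667)·(3.6667) + (-2.3333)·(-2.3333) + (-2.3333)·(-2.3333)) / 5 = 49.3333/5 = 9.8667
  s[A,B] = ((-3.3333)·(3.5) + (3.6667)·(2.5) + (0.6667)·(-1.5) + (3.6667)·(-2.5) + (-2.3333)·(-1.5) + (-2.3333)·(-0.5)) / 5 = -8/5 = -1.6
  s[B,B] = ((3.5)·(3.5) + (2.5)·(2.5) + (-1.5)·(-1.5) + (-2.5)·(-2.5) + (-1.5)·(-1.5) + (-0.5)·(-0.5)) / 5 = 29.5/5 = 5.9
  Sample standard deviations s_i = √(s[i,i]):
  s(A) = √(9.8667) = 3.1411
  s(B) = √(5.9) = 2.429

Step 3 — r_{ij} = s_{ij} / (s_i · s_j):
  r[A,A] = 1 (diagonal).
  r[A,B] = -1.6 / (3.1411 · 2.429) = -1.6 / 7.6298 = -0.2097
  r[B,B] = 1 (diagonal).

R is symmetric with unit diagonal. Assembling:

R = [[1, -0.2097],
 [-0.2097, 1]]


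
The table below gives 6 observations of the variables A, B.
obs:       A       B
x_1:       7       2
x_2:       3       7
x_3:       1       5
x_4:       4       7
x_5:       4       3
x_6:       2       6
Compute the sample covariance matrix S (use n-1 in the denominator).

Step 1 — column means:
  mean(A) = (7 + 3 + 1 + 4 + 4 + 2) / 6 = 21/6 = 3.5
  mean(B) = (2 + 7 + 5 + 7 + 3 + 6) / 6 = 30/6 = 5

Step 2 — sample covariance S[i,j] = (1/(n-1)) · Σ_k (x_{k,i} - mean_i) · (x_{k,j} - mean_j), with n-1 = 5.
  S[A,A] = ((3.5)·(3.5) + (-0.5)·(-0.5) + (-2.5)·(-2.5) + (0.5)·(0.5) + (0.5)·(0.5) + (-1.5)·(-1.5)) / 5 = 21.5/5 = 4.3
  S[A,B] = ((3.5)·(-3) + (-0.5)·(2) + (-2.5)·(0) + (0.5)·(2) + (0.5)·(-2) + (-1.5)·(1)) / 5 = -13/5 = -2.6
  S[B,B] = ((-3)·(-3) + (2)·(2) + (0)·(0) + (2)·(2) + (-2)·(-2) + (1)·(1)) / 5 = 22/5 = 4.4

S is symmetric (S[j,i] = S[i,j]). Assembling:

S = [[4.3, -2.6],
 [-2.6, 4.4]]


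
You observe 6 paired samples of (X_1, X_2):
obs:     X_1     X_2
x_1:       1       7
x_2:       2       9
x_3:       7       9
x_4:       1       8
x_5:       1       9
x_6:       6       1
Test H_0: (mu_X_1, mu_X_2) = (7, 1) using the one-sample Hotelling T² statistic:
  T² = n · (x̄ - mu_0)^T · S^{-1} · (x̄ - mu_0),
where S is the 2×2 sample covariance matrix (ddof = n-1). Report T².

Step 1 — sample mean vector:
  mean(X_1) = (1 + 2 + 7 + 1 + 1 + 6) / 6 = 18/6 = 3
  mean(X_2) = (7 + 9 + 9 + 8 + 9 + 1) / 6 = 43/6 = 7.1667
  x̄ = (3, 7.1667),  deviation x̄ - mu_0 = (3, 7.1667) - (7, 1) = (-4, 6.1667).

Step 2 — sample covariance matrix, S[i,j] = (1/(n-1)) · Σ_k (x_{k,i} - mean_i) · (x_{k,j} - mean_j), divisor n-1 = 5:
  S[X_1,X_1] = ((-2)·(-2) + (-1)·(-1) + (4)·(4) + (-2)·(-2) + (-2)·(-2) + (3)·(3)) / 5 = 38/5 = 7.6
  S[X_1,X_2] = ((-2)·(-0.1667) + (-1)·(1.8333) + (4)·(1.8333) + (-2)·(0.8333) + (-2)·(1.8333) + (3)·(-6.1667)) / 5 = -18/5 = -3.6
  S[X_2,X_2] = ((-0.1667)·(-0.1667) + (1.8333)·(1.8333) + (1.8333)·(1.8333) + (0.8333)·(0.8333) + (1.8333)·(1.8333) + (-6.1667)·(-6.1667)) / 5 = 48.8333/5 = 9.7667
  S = [[7.6, -3.6],
 [-3.6, 9.7667]].

Step 3 — invert S. det(S) = 7.6·9.7667 - (-3.6)² = 61.2667.
  S^{-1} = (1/det) · [[d, -b], [-b, a]] = [[0.1594, 0.0588],
 [0.0588, 0.124]].

Step 4 — quadratic form (x̄ - mu_0)^T · S^{-1} · (x̄ - mu_0):
  S^{-1} · (x̄ - mu_0) = (-0.2753, 0.5299),
  (x̄ - mu_0)^T · [...] = (-4)·(-0.2753) + (6.1667)·(0.5299) = 4.3691.

Step 5 — scale by n: T² = 6 · 4.3691 = 26.2144.

T² ≈ 26.2144


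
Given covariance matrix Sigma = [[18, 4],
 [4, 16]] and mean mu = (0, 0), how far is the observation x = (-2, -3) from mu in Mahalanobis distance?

Step 1 — centre the observation: (x - mu) = (-2, -3).

Step 2 — invert Sigma. det(Sigma) = 18·16 - (4)² = 272.
  Sigma^{-1} = (1/det) · [[d, -b], [-b, a]] = [[0.0588, -0.0147],
 [-0.0147, 0.0662]].

Step 3 — form the quadratic (x - mu)^T · Sigma^{-1} · (x - mu):
  Sigma^{-1} · (x - mu) = (-0.0735, -0.1691).
  (x - mu)^T · [Sigma^{-1} · (x - mu)] = (-2)·(-0.0735) + (-3)·(-0.1691) = 0.6544.

Step 4 — take square root: d = √(0.6544) ≈ 0.809.

d(x, mu) = √(0.6544) ≈ 0.809


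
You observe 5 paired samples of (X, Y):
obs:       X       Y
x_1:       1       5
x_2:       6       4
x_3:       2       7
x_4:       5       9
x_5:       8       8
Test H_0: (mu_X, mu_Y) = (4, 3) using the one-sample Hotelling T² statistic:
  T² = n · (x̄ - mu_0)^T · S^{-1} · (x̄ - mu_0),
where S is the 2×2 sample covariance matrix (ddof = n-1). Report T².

Step 1 — sample mean vector:
  mean(X) = (1 + 6 + 2 + 5 + 8) / 5 = 22/5 = 4.4
  mean(Y) = (5 + 4 + 7 + 9 + 8) / 5 = 33/5 = 6.6
  x̄ = (4.4, 6.6),  deviation x̄ - mu_0 = (4.4, 6.6) - (4, 3) = (0.4, 3.6).

Step 2 — sample covariance matrix, S[i,j] = (1/(n-1)) · Σ_k (x_{k,i} - mean_i) · (x_{k,j} - mean_j), divisor n-1 = 4:
  S[X,X] = ((-3.4)·(-3.4) + (1.6)·(1.6) + (-2.4)·(-2.4) + (0.6)·(0.6) + (3.6)·(3.6)) / 4 = 33.2/4 = 8.3
  S[X,Y] = ((-3.4)·(-1.6) + (1.6)·(-2.6) + (-2.4)·(0.4) + (0.6)·(2.4) + (3.6)·(1.4)) / 4 = 6.8/4 = 1.7
  S[Y,Y] = ((-1.6)·(-1.6) + (-2.6)·(-2.6) + (0.4)·(0.4) + (2.4)·(2.4) + (1.4)·(1.4)) / 4 = 17.2/4 = 4.3
  S = [[8.3, 1.7],
 [1.7, 4.3]].

Step 3 — invert S. det(S) = 8.3·4.3 - (1.7)² = 32.8.
  S^{-1} = (1/det) · [[d, -b], [-b, a]] = [[0.1311, -0.0518],
 [-0.0518, 0.253]].

Step 4 — quadratic form (x̄ - mu_0)^T · S^{-1} · (x̄ - mu_0):
  S^{-1} · (x̄ - mu_0) = (-0.1341, 0.8902),
  (x̄ - mu_0)^T · [...] = (0.4)·(-0.1341) + (3.6)·(0.8902) = 3.1512.

Step 5 — scale by n: T² = 5 · 3.1512 = 15.7561.

T² ≈ 15.7561


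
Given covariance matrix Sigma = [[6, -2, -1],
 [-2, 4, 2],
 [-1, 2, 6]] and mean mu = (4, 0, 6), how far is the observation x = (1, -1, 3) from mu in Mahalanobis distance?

Step 1 — centre the observation: (x - mu) = (-3, -1, -3).

Step 2 — invert Sigma (cofactor / det for 3×3, or solve directly):
  Sigma^{-1} = [[0.2, 0.1, 0],
 [0.1, 0.35, -0.1],
 [0, -0.1, 0.2]].

Step 3 — form the quadratic (x - mu)^T · Sigma^{-1} · (x - mu):
  Sigma^{-1} · (x - mu) = (-0.7, -0.35, -0.5).
  (x - mu)^T · [Sigma^{-1} · (x - mu)] = (-3)·(-0.7) + (-1)·(-0.35) + (-3)·(-0.5) = 3.95.

Step 4 — take square root: d = √(3.95) ≈ 1.9875.

d(x, mu) = √(3.95) ≈ 1.9875


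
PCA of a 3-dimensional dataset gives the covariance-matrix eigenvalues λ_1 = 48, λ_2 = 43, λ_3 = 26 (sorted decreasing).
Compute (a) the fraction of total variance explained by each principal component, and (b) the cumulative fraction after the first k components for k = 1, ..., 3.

Step 1 — total variance = trace(Sigma) = Σ λ_i = 48 + 43 + 26 = 117.

Step 2 — fraction explained by component i = λ_i / Σ λ:
  PC1: 48/117 = 0.4103
  PC2: 43/117 = 0.3675
  PC3: 26/117 = 0.2222

Step 3 — cumulative fraction after k components = (λ_1 + ... + λ_k) / Σ λ:
  k = 1: 48/117 = 0.4103
  k = 2: (48 + 43)/117 = 91/117 = 0.7778
  k = 3: (48 + 43 + 26)/117 = 117/117 = 1

Summary (fraction, with percent):

explained: PC1 0.4103 (41.03%), PC2 0.3675 (36.75%), PC3 0.2222 (22.22%);  cumulative: 0.4103, 0.7778, 1


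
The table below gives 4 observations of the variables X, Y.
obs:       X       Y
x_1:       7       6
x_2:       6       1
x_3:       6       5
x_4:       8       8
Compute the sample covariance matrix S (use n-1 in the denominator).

Step 1 — column means:
  mean(X) = (7 + 6 + 6 + 8) / 4 = 27/4 = 6.75
  mean(Y) = (6 + 1 + 5 + 8) / 4 = 20/4 = 5

Step 2 — sample covariance S[i,j] = (1/(n-1)) · Σ_k (x_{k,i} - mean_i) · (x_{k,j} - mean_j), with n-1 = 3.
  S[X,X] = ((0.25)·(0.25) + (-0.75)·(-0.75) + (-0.75)·(-0.75) + (1.25)·(1.25)) / 3 = 2.75/3 = 0.9167
  S[X,Y] = ((0.25)·(1) + (-0.75)·(-4) + (-0.75)·(0) + (1.25)·(3)) / 3 = 7/3 = 2.3333
  S[Y,Y] = ((1)·(1) + (-4)·(-4) + (0)·(0) + (3)·(3)) / 3 = 26/3 = 8.6667

S is symmetric (S[j,i] = S[i,j]). Assembling:

S = [[0.9167, 2.3333],
 [2.3333, 8.6667]]


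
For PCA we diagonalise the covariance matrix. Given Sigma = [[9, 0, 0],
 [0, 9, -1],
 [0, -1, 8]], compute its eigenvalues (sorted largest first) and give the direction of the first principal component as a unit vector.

Step 1 — characteristic polynomial p(λ) = det(λI - Sigma) = λ³ - tr·λ² + c_1·λ - det, where tr = trace, c_1 = sum of the principal 2×2 minors, det = det(Sigma):
  tr = 9 + 9 + 8 = 26,
  c_1 = (9·9 - (0)²) + (9·8 - (0)²) + (9·8 - (-1)²) = 81 + 72 + 71 = 224,
  det = 9·(9·8 - (-1)²) - (0)·((0)·8 - (-1)·(0)) + (0)·((0)·(-1) - 9·(0)) = 9·(71) - (0)·(0) + (0)·(0) = 639.
  So p(λ) = λ³ - 26λ² + 224λ - 639.
Step 2 — look for an integer root (rational root theorem: any rational root is an integer divisor of 639). Testing λ = 9:
  p(9) = 729 - 2106 + 2016 - 639 = 0  ✓
  Dividing out (λ - 9): p(λ) = (λ - 9)(λ² - 17λ + 71).
Step 3 — remaining eigenvalues from the quadratic λ² - 17λ + 71 = 0:
  Δ = 17² - 4·71 = 289 - 284 = 5,  λ = (17 ± √5)/2 = (17 ± 2.2361)/2 ≈ 9.618 or 7.382.
  Sorted: λ_1 = 9.618,  λ_2 = 9,  λ_3 = 7.382  (check: sum = 26 = tr ✓).

Step 4 — unit eigenvector for λ_1 ≈ 9.618: v spans the null space of (Sigma - λ_1 I), whose rows are
  r_1 = (-0.618, 0, 0),  r_2 = (0, -0.618, -1),  r_3 = (0, -1, -1.618).
  v is orthogonal to every row, so take v ∝ r_1 × r_2 = ((0)·(-1) - (0)·(-0.618), (0)·(0) - (-0.618)·(-1), (-0.618)·(-0.618) - (0)·(0)) ≈ (0, -0.618, 0.382).
  Rescale (multiply by -1 so the first nonzero entry is positive): u = (0, 0.618, -0.382).
  ||u|| = √((0)² + (0.618)² + (-0.382)²) = √(0.5279) ≈ 0.7265,  v_1 = u/||u|| ≈ (0, 0.8507, -0.5257) (||v_1|| = 1).

λ_1 = 9.618,  λ_2 = 9,  λ_3 = 7.382;  v_1 ≈ (0, 0.8507, -0.5257)
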